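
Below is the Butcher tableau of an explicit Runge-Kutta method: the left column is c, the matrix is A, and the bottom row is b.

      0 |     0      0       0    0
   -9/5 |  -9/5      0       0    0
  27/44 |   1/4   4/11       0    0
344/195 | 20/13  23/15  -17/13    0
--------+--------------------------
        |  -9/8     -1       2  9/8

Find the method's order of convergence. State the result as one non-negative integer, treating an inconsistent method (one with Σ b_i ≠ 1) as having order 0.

b = (-9/8, -1, 2, 9/8)
c = (0, -9/5, 27/44, 344/195)
Ac = (0, 0, -36/55, -50943/14300)
Σ b_i: (-9/8)·1 + (-1)·1 + 2·1 + 9/8·1 = 1 ✓
b·c: (-1)·(-9/5) + 2·27/44 + 9/8·344/195 = 7167/1430 ≠ 1/2 ⇒ order 1.

1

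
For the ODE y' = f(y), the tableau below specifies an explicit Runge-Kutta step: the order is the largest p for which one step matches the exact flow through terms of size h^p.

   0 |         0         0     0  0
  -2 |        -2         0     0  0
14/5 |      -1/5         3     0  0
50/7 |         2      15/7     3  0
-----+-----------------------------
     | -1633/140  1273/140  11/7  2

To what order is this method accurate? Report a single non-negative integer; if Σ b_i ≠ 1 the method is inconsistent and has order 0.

b = (-1633/140, 1273/140, 11/7, 2)
c = (0, -2, 14/5, 50/7)
Ac = (0, 0, -6, 144/35)
Σ b_i: (-1633/140)·1 + 1273/140·1 + 11/7·1 + 2·1 = 1 ✓
b·c: 1273/140·(-2) + 11/7·14/5 + 2·50/7 = 1/2 ✓
b·c²: 1273/140·4 + 11/7·196/25 + 2·2500/49 = 184647/1225 ≠ 1/3 ⇒ order 2.
b·Ac: 11/7·(-6) + 2·144/35 = -6/5 ≠ 1/6

2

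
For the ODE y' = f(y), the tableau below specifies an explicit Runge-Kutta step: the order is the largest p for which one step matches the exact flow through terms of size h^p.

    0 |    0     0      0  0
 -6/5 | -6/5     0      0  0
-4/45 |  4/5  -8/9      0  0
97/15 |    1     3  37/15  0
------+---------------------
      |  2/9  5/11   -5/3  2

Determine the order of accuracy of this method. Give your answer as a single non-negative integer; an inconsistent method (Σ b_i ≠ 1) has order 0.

b = (2/9, 5/11, -5/3, 2)
c = (0, -6/5, -4/45, 97/15)
Ac = (0, 0, 16/15, -2578/675)
Σ b_i: 2/9·1 + 5/11·1 + (-5/3)·1 + 2·1 = 100/99 ≠ 1 ⇒ order 0.

0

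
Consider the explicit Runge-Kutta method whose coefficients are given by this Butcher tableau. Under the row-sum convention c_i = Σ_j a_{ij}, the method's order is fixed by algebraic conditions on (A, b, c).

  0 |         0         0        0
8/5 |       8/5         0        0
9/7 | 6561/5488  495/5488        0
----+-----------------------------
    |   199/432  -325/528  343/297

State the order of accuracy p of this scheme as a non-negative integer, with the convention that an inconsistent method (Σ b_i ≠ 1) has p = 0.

3

b = (199/432, -325/528, 343/297)
c = (0, 8/5, 9/7)
Ac = (0, 0, 99/686)
Σ b_i: 199/432·1 + (-325/528)·1 + 343/297·1 = 1 ✓
b·c: (-325/528)·8/5 + 343/297·9/7 = 1/2 ✓
b·c²: (-325/528)·64/25 + 343/297·81/49 = 1/3 ✓
b·Ac: 343/297·99/686 = 1/6 ✓; 3 stages ⇒ order 3.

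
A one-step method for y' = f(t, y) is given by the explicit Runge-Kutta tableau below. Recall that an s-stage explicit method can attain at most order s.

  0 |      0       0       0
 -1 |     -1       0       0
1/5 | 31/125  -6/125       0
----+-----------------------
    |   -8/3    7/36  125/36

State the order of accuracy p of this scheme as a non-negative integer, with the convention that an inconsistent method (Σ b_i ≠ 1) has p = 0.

b = (-8/3, 7/36, 125/36)
c = (0, -1, 1/5)
Ac = (0, 0, 6/125)
Σ b_i: (-8/3)·1 + 7/36·1 + 125/36·1 = 1 ✓
b·c: 7/36·(-1) + 125/36·1/5 = 1/2 ✓
b·c²: 7/36·1 + 125/36·1/25 = 1/3 ✓
b·Ac: 125/36·6/125 = 1/6 ✓; 3 stages ⇒ order 3.

3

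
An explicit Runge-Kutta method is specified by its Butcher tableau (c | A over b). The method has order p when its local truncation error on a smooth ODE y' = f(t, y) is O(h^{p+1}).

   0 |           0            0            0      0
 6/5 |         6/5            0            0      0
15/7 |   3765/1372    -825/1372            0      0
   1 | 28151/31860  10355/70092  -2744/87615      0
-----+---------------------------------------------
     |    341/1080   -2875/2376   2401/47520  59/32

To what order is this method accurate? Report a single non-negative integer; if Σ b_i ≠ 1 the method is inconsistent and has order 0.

b = (341/1080, -2875/2376, 2401/47520, 59/32)
c = (0, 6/5, 15/7, 1)
Ac = (0, 0, -495/686, 13/118)
Σ b_i: 341/1080·1 + (-2875/2376)·1 + 2401/47520·1 + 59/32·1 = 1 ✓
b·c: (-2875/2376)·6/5 + 2401/47520·15/7 + 59/32·1 = 1/2 ✓
b·c²: (-2875/2376)·36/25 + 2401/47520·225/49 + 59/32·1 = 1/3 ✓
b·Ac: 2401/47520·(-495/686) + 59/32·13/118 = 1/6 ✓
b·c³: (-2875/2376)·216/125 + 2401/47520·3375/343 + 59/32·1 = 1/4 ✓
b·(c∘Ac): 2401/47520·(-7425/4802) + 59/32·13/118 = 1/8 ✓
b·Ac²: 2401/47520·(-297/343) + 59/32·61/885 = 1/12 ✓
b·A²c: 59/32·4/177 = 1/24 ✓; 4 stages ⇒ order 4.

4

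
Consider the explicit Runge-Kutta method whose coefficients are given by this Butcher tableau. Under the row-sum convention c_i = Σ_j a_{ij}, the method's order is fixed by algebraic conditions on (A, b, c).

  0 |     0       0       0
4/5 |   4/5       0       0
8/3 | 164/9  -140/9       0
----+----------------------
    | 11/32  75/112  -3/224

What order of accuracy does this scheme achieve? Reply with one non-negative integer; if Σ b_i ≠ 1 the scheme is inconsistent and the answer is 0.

3

b = (11/32, 75/112, -3/224)
c = (0, 4/5, 8/3)
Ac = (0, 0, -112/9)
Σ b_i: 11/32·1 + 75/112·1 + (-3/224)·1 = 1 ✓
b·c: 75/112·4/5 + (-3/224)·8/3 = 1/2 ✓
b·c²: 75/112·16/25 + (-3/224)·64/9 = 1/3 ✓
b·Ac: (-3/224)·(-112/9) = 1/6 ✓; 3 stages ⇒ order 3.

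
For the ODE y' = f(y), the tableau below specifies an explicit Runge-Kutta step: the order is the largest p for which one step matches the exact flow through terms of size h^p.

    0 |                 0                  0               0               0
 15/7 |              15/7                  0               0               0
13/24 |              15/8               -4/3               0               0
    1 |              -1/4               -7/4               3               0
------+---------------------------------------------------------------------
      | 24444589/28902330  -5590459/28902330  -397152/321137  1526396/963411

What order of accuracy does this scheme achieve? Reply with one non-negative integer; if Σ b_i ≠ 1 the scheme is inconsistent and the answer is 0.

3

b = (24444589/28902330, -5590459/28902330, -397152/321137, 1526396/963411)
c = (0, 15/7, 13/24, 1)
Ac = (0, 0, -20/7, -17/8)
Σ b_i: 24444589/28902330·1 + (-5590459/28902330)·1 + (-397152/321137)·1 + 1526396/963411·1 = 1 ✓
b·c: (-5590459/28902330)·15/7 + (-397152/321137)·13/24 + 1526396/963411·1 = 1/2 ✓
b·c²: (-5590459/28902330)·225/49 + (-397152/321137)·169/576 + 1526396/963411·1 = 1/3 ✓
b·Ac: (-397152/321137)·(-20/7) + 1526396/963411·(-17/8) = 1/6 ✓
b·c³: (-5590459/28902330)·3375/343 + (-397152/321137)·2197/13824 + 1526396/963411·1 = -18538363/35967344 ≠ 1/4 ⇒ order 3.
b·(c∘Ac): (-397152/321137)·(-65/42) + 1526396/963411·(-17/8) = -2799343/1926822 ≠ 1/8
b·Ac²: (-397152/321137)·(-300/49) + 1526396/963411·(-9617/1344) = -1218842383/323706096 ≠ 1/12
b·A²c: 1526396/963411·(-60/7) = -30527920/2247959 ≠ 1/24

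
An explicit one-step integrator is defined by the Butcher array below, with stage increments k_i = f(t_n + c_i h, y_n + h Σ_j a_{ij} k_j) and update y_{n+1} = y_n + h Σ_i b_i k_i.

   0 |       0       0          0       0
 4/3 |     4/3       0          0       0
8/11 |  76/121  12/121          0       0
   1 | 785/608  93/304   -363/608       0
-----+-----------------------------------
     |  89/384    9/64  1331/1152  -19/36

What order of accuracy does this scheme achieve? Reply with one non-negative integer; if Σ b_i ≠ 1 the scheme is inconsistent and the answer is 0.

4

b = (89/384, 9/64, 1331/1152, -19/36)
c = (0, 4/3, 8/11, 1)
Ac = (0, 0, 16/121, -1/38)
Σ b_i: 89/384·1 + 9/64·1 + 1331/1152·1 + (-19/36)·1 = 1 ✓
b·c: 9/64·4/3 + 1331/1152·8/11 + (-19/36)·1 = 1/2 ✓
b·c²: 9/64·16/9 + 1331/1152·64/121 + (-19/36)·1 = 1/3 ✓
b·Ac: 1331/1152·16/121 + (-19/36)·(-1/38) = 1/6 ✓
b·c³: 9/64·64/27 + 1331/1152·512/1331 + (-19/36)·1 = 1/4 ✓
b·(c∘Ac): 1331/1152·128/1331 + (-19/36)·(-1/38) = 1/8 ✓
b·Ac²: 1331/1152·64/363 + (-19/36)·13/57 = 1/12 ✓
b·A²c: (-19/36)·(-3/38) = 1/24 ✓; 4 stages ⇒ order 4.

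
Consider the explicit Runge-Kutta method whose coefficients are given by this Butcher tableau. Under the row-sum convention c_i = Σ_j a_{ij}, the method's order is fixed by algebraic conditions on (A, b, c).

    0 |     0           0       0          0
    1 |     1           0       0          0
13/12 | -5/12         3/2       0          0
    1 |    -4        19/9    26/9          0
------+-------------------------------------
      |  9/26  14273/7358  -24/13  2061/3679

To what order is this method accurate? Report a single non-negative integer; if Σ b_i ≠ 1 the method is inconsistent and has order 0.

3

b = (9/26, 14273/7358, -24/13, 2061/3679)
c = (0, 1, 13/12, 1)
Ac = (0, 0, 3/2, 283/54)
Σ b_i: 9/26·1 + 14273/7358·1 + (-24/13)·1 + 2061/3679·1 = 1 ✓
b·c: 14273/7358·1 + (-24/13)·13/12 + 2061/3679·1 = 1/2 ✓
b·c²: 14273/7358·1 + (-24/13)·169/144 + 2061/3679·1 = 1/3 ✓
b·Ac: (-24/13)·3/2 + 2061/3679·283/54 = 1/6 ✓
b·c³: 14273/7358·1 + (-24/13)·2197/1728 + 2061/3679·1 = 11/72 ≠ 1/4 ⇒ order 3.
b·(c∘Ac): (-24/13)·13/8 + 2061/3679·283/54 = -5/78 ≠ 1/8
b·Ac²: (-24/13)·3/2 + 2061/3679·3565/648 = 6373/20376 ≠ 1/12
b·A²c: 2061/3679·13/3 = 687/283 ≠ 1/24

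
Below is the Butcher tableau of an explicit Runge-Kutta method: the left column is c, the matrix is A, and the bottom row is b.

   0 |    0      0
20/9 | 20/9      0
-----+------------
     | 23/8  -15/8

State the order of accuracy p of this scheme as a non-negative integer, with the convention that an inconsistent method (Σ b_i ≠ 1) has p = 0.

b = (23/8, -15/8)
c = (0, 20/9)
Σ b_i: 23/8·1 + (-15/8)·1 = 1 ✓
b·c: (-15/8)·20/9 = -25/6 ≠ 1/2 ⇒ order 1.

1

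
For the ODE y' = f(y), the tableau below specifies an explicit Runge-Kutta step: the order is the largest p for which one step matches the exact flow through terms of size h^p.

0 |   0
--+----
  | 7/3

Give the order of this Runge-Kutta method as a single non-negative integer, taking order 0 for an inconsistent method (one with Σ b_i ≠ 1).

b = (7/3)
c = (0)
Σ b_i: 7/3·1 = 7/3 ≠ 1 ⇒ order 0.

0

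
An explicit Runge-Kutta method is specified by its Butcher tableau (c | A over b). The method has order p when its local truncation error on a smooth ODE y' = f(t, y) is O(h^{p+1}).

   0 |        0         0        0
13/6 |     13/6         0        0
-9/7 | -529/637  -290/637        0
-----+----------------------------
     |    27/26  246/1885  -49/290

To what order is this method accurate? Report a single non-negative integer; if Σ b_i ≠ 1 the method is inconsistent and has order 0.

3

b = (27/26, 246/1885, -49/290)
c = (0, 13/6, -9/7)
Ac = (0, 0, -145/147)
Σ b_i: 27/26·1 + 246/1885·1 + (-49/290)·1 = 1 ✓
b·c: 246/1885·13/6 + (-49/290)·(-9/7) = 1/2 ✓
b·c²: 246/1885·169/36 + (-49/290)·81/49 = 1/3 ✓
b·Ac: (-49/290)·(-145/147) = 1/6 ✓; 3 stages ⇒ order 3.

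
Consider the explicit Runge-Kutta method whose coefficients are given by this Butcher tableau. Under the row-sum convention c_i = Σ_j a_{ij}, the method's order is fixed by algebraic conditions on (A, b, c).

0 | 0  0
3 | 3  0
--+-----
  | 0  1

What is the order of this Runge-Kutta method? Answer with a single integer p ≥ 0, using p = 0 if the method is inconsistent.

b = (0, 1)
c = (0, 3)
Σ b_i: 1·1 = 1 ✓
b·c: 1·3 = 3 ≠ 1/2 ⇒ order 1.

1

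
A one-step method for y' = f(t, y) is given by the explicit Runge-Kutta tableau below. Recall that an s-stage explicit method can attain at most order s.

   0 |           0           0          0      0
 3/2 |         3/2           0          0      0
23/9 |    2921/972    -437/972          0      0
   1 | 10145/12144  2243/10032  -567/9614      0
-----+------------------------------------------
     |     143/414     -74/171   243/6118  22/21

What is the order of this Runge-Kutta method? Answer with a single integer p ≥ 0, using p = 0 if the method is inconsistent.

b = (143/414, -74/171, 243/6118, 22/21)
c = (0, 3/2, 23/9, 1)
Ac = (0, 0, -437/648, 65/352)
Σ b_i: 143/414·1 + (-74/171)·1 + 243/6118·1 + 22/21·1 = 1 ✓
b·c: (-74/171)·3/2 + 243/6118·23/9 + 22/21·1 = 1/2 ✓
b·c²: (-74/171)·9/4 + 243/6118·529/81 + 22/21·1 = 1/3 ✓
b·Ac: 243/6118·(-437/648) + 22/21·65/352 = 1/6 ✓
b·c³: (-74/171)·27/8 + 243/6118·12167/729 + 22/21·1 = 1/4 ✓
b·(c∘Ac): 243/6118·(-10051/5832) + 22/21·65/352 = 1/8 ✓
b·Ac²: 243/6118·(-437/432) + 22/21·83/704 = 1/12 ✓
b·A²c: 22/21·7/176 = 1/24 ✓; 4 stages ⇒ order 4.

4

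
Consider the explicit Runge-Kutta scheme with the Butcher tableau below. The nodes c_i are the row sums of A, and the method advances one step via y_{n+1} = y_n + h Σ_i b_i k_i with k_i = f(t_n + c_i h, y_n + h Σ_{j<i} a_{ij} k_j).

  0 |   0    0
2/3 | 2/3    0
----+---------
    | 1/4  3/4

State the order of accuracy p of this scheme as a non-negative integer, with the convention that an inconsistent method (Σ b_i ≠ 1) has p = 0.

b = (1/4, 3/4)
c = (0, 2/3)
Σ b_i: 1/4·1 + 3/4·1 = 1 ✓
b·c: 3/4·2/3 = 1/2 ✓; 2 stages ⇒ order 2.

2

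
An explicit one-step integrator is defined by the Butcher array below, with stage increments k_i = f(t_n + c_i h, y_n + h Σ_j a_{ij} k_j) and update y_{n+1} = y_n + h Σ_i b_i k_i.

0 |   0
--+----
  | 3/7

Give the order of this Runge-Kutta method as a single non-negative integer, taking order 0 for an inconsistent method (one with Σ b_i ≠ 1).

0

b = (3/7)
c = (0)
Σ b_i: 3/7·1 = 3/7 ≠ 1 ⇒ order 0.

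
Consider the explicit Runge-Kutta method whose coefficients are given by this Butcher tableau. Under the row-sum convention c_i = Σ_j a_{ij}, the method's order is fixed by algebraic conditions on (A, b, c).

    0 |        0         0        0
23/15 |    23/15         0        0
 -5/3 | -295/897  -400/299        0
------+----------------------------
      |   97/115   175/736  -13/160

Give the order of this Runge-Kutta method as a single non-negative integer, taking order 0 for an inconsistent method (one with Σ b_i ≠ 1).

3

b = (97/115, 175/736, -13/160)
c = (0, 23/15, -5/3)
Ac = (0, 0, -80/39)
Σ b_i: 97/115·1 + 175/736·1 + (-13/160)·1 = 1 ✓
b·c: 175/736·23/15 + (-13/160)·(-5/3) = 1/2 ✓
b·c²: 175/736·529/225 + (-13/160)·25/9 = 1/3 ✓
b·Ac: (-13/160)·(-80/39) = 1/6 ✓; 3 stages ⇒ order 3.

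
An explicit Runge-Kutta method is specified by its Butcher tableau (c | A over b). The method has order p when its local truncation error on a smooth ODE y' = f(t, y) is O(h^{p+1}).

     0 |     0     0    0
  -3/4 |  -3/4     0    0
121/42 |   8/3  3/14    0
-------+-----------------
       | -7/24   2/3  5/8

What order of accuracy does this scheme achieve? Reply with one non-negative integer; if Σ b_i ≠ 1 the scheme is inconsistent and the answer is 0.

b = (-7/24, 2/3, 5/8)
c = (0, -3/4, 121/42)
Ac = (0, 0, -9/56)
Σ b_i: (-7/24)·1 + 2/3·1 + 5/8·1 = 1 ✓
b·c: 2/3·(-3/4) + 5/8·121/42 = 437/336 ≠ 1/2 ⇒ order 1.

1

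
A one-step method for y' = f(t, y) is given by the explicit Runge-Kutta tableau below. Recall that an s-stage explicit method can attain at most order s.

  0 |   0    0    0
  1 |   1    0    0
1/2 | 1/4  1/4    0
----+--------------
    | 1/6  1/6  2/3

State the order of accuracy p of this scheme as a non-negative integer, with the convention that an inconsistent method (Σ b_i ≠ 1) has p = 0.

b = (1/6, 1/6, 2/3)
c = (0, 1, 1/2)
Ac = (0, 0, 1/4)
Σ b_i: 1/6·1 + 1/6·1 + 2/3·1 = 1 ✓
b·c: 1/6·1 + 2/3·1/2 = 1/2 ✓
b·c²: 1/6·1 + 2/3·1/4 = 1/3 ✓
b·Ac: 2/3·1/4 = 1/6 ✓; 3 stages ⇒ order 3.

3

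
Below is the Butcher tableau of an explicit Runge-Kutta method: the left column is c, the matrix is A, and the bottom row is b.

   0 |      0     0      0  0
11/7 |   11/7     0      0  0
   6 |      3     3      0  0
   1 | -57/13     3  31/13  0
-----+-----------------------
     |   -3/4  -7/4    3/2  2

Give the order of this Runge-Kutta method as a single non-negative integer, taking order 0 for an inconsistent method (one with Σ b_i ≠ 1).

b = (-3/4, -7/4, 3/2, 2)
c = (0, 11/7, 6, 1)
Ac = (0, 0, 33/7, 1731/91)
Σ b_i: (-3/4)·1 + (-7/4)·1 + 3/2·1 + 2·1 = 1 ✓
b·c: (-7/4)·11/7 + 3/2·6 + 2·1 = 33/4 ≠ 1/2 ⇒ order 1.

1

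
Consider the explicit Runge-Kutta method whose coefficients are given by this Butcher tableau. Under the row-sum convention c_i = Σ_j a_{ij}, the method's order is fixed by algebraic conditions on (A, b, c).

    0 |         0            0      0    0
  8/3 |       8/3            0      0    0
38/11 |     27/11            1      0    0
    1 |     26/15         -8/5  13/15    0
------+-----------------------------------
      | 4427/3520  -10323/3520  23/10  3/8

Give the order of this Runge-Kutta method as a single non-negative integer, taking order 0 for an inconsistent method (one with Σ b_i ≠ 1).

2

b = (4427/3520, -10323/3520, 23/10, 3/8)
c = (0, 8/3, 38/11, 1)
Ac = (0, 0, 8/3, -14/11)
Σ b_i: 4427/3520·1 + (-10323/3520)·1 + 23/10·1 + 3/8·1 = 1 ✓
b·c: (-10323/3520)·8/3 + 23/10·38/11 + 3/8·1 = 1/2 ✓
b·c²: (-10323/3520)·64/9 + 23/10·1444/121 + 3/8·1 = 33727/4840 ≠ 1/3 ⇒ order 2.
b·Ac: 23/10·8/3 + 3/8·(-14/11) = 3733/660 ≠ 1/6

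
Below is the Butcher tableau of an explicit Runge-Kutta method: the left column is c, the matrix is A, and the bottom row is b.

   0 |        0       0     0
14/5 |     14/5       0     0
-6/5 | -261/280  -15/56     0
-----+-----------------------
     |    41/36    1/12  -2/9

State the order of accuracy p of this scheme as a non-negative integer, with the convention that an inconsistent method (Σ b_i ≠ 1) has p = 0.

b = (41/36, 1/12, -2/9)
c = (0, 14/5, -6/5)
Ac = (0, 0, -3/4)
Σ b_i: 41/36·1 + 1/12·1 + (-2/9)·1 = 1 ✓
b·c: 1/12·14/5 + (-2/9)·(-6/5) = 1/2 ✓
b·c²: 1/12·196/25 + (-2/9)·36/25 = 1/3 ✓
b·Ac: (-2/9)·(-3/4) = 1/6 ✓; 3 stages ⇒ order 3.

3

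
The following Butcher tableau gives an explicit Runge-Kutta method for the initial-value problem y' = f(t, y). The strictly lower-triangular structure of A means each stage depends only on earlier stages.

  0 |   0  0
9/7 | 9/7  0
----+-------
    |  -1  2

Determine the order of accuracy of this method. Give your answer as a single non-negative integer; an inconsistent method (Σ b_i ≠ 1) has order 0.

1

b = (-1, 2)
c = (0, 9/7)
Σ b_i: (-1)·1 + 2·1 = 1 ✓
b·c: 2·9/7 = 18/7 ≠ 1/2 ⇒ order 1.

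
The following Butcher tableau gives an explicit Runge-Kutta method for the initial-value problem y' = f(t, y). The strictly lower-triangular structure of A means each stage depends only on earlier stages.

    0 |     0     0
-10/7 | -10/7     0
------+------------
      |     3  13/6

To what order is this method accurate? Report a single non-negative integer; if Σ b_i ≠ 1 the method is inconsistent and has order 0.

b = (3, 13/6)
c = (0, -10/7)
Σ b_i: 3·1 + 13/6·1 = 31/6 ≠ 1 ⇒ order 0.

0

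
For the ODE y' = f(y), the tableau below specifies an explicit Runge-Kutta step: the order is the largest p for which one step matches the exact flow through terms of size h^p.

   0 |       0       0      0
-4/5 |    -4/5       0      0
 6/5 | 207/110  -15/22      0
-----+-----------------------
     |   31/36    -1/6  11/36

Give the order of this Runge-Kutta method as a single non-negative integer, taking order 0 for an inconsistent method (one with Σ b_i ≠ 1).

b = (31/36, -1/6, 11/36)
c = (0, -4/5, 6/5)
Ac = (0, 0, 6/11)
Σ b_i: 31/36·1 + (-1/6)·1 + 11/36·1 = 1 ✓
b·c: (-1/6)·(-4/5) + 11/36·6/5 = 1/2 ✓
b·c²: (-1/6)·16/25 + 11/36·36/25 = 1/3 ✓
b·Ac: 11/36·6/11 = 1/6 ✓; 3 stages ⇒ order 3.

3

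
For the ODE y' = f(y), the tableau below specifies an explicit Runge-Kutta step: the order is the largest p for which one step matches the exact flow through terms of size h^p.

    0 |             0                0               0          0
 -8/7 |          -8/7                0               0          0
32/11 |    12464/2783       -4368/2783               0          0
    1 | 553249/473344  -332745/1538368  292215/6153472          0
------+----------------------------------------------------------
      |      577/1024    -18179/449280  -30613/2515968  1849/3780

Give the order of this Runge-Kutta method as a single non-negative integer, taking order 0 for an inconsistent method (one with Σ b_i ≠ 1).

4

b = (577/1024, -18179/449280, -30613/2515968, 1849/3780)
c = (0, -8/7, 32/11, 1)
Ac = (0, 0, 4992/2783, 1425/3698)
Σ b_i: 577/1024·1 + (-18179/449280)·1 + (-30613/2515968)·1 + 1849/3780·1 = 1 ✓
b·c: (-18179/449280)·(-8/7) + (-30613/2515968)·32/11 + 1849/3780·1 = 1/2 ✓
b·c²: (-18179/449280)·64/49 + (-30613/2515968)·1024/121 + 1849/3780·1 = 1/3 ✓
b·Ac: (-30613/2515968)·4992/2783 + 1849/3780·1425/3698 = 1/6 ✓
b·c³: (-18179/449280)·(-512/343) + (-30613/2515968)·32768/1331 + 1849/3780·1 = 1/4 ✓
b·(c∘Ac): (-30613/2515968)·159744/30613 + 1849/3780·1425/3698 = 1/8 ✓
b·Ac²: (-30613/2515968)·(-39936/19481) + 1849/3780·1545/12943 = 1/12 ✓
b·A²c: 1849/3780·315/3698 = 1/24 ✓; 4 stages ⇒ order 4.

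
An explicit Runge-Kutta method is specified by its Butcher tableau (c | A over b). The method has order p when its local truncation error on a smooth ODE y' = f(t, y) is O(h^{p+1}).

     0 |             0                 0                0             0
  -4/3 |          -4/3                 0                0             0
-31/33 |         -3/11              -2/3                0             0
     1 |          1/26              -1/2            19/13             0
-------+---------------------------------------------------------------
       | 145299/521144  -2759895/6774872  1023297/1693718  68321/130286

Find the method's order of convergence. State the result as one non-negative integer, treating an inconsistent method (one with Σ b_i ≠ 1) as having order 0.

b = (145299/521144, -2759895/6774872, 1023297/1693718, 68321/130286)
c = (0, -4/3, -31/33, 1)
Ac = (0, 0, 8/9, -101/143)
Σ b_i: 145299/521144·1 + (-2759895/6774872)·1 + 1023297/1693718·1 + 68321/130286·1 = 1 ✓
b·c: (-2759895/6774872)·(-4/3) + 1023297/1693718·(-31/33) + 68321/130286·1 = 1/2 ✓
b·c²: (-2759895/6774872)·16/9 + 1023297/1693718·961/1089 + 68321/130286·1 = 1/3 ✓
b·Ac: 1023297/1693718·8/9 + 68321/130286·(-101/143) = 1/6 ✓
b·c³: (-2759895/6774872)·(-64/27) + 1023297/1693718·(-29791/35937) + 68321/130286·1 = 6379313/6449157 ≠ 1/4 ⇒ order 3.
b·(c∘Ac): 1023297/1693718·(-248/297) + 68321/130286·(-101/143) = -13336031/15243462 ≠ 1/8
b·Ac²: 1023297/1693718·(-32/27) + 68321/130286·5675/14157 = -2174857/4299438 ≠ 1/12
b·A²c: 68321/130286·152/117 = 5192396/7621731 ≠ 1/24

3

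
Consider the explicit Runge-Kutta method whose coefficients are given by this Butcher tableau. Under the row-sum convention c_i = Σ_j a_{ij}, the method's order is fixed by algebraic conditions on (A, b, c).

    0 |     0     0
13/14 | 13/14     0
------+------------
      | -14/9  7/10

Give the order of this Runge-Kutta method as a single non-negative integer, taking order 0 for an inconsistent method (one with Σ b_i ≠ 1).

b = (-14/9, 7/10)
c = (0, 13/14)
Σ b_i: (-14/9)·1 + 7/10·1 = -77/90 ≠ 1 ⇒ order 0.

0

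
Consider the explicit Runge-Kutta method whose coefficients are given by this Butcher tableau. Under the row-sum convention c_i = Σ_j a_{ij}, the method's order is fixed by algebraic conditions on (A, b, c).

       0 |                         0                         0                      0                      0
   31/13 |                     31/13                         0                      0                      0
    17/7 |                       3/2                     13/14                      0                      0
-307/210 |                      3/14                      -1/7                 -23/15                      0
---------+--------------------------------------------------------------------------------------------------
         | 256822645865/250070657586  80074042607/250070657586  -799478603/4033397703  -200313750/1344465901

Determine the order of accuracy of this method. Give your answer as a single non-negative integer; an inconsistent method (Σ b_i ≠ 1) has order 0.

b = (256822645865/250070657586, 80074042607/250070657586, -799478603/4033397703, -200313750/1344465901)
c = (0, 31/13, 17/7, -307/210)
Ac = (0, 0, 31/14, -5548/1365)
Σ b_i: 256822645865/250070657586·1 + 80074042607/250070657586·1 + (-799478603/4033397703)·1 + (-200313750/1344465901)·1 = 1 ✓
b·c: 80074042607/250070657586·31/13 + (-799478603/4033397703)·17/7 + (-200313750/1344465901)·(-307/210) = 1/2 ✓
b·c²: 80074042607/250070657586·961/169 + (-799478603/4033397703)·289/49 + (-200313750/1344465901)·94249/44100 = 1/3 ✓
b·Ac: (-799478603/4033397703)·31/14 + (-200313750/1344465901)·(-5548/1365) = 1/6 ✓
b·c³: 80074042607/250070657586·29791/2197 + (-799478603/4033397703)·4913/343 + (-200313750/1344465901)·(-28934443/9261000) = 60684923592835/30831292041732 ≠ 1/4 ⇒ order 3.
b·(c∘Ac): (-799478603/4033397703)·527/98 + (-200313750/1344465901)·851618/143325 = -110179294283/56467567842 ≠ 1/8
b·Ac²: (-799478603/4033397703)·961/182 + (-200313750/1344465901)·(-1224248/124215) = 309651426517/734078381946 ≠ 1/12
b·A²c: (-200313750/1344465901)·(-713/210) = 680112875/1344465901 ≠ 1/24

3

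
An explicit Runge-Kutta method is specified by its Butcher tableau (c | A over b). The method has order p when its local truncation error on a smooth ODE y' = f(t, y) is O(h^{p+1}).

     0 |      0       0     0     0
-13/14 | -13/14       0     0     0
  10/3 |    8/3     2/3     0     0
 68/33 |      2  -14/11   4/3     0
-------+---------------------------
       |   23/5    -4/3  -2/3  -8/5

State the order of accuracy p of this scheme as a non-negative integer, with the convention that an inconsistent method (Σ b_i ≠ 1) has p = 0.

b = (23/5, -4/3, -2/3, -8/5)
c = (0, -13/14, 10/3, 68/33)
Ac = (0, 0, -13/21, 557/99)
Σ b_i: 23/5·1 + (-4/3)·1 + (-2/3)·1 + (-8/5)·1 = 1 ✓
b·c: (-4/3)·(-13/14) + (-2/3)·10/3 + (-8/5)·68/33 = -14834/3465 ≠ 1/2 ⇒ order 1.

1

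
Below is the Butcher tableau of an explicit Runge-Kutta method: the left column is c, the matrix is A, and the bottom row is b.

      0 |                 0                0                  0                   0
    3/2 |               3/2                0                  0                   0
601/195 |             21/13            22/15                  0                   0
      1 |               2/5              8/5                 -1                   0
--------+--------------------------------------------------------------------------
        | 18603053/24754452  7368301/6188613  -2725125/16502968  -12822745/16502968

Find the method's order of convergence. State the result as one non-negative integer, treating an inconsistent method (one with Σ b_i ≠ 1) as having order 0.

3

b = (18603053/24754452, 7368301/6188613, -2725125/16502968, -12822745/16502968)
c = (0, 3/2, 601/195, 1)
Ac = (0, 0, 11/5, -133/195)
Σ b_i: 18603053/24754452·1 + 7368301/6188613·1 + (-2725125/16502968)·1 + (-12822745/16502968)·1 = 1 ✓
b·c: 7368301/6188613·3/2 + (-2725125/16502968)·601/195 + (-12822745/16502968)·1 = 1/2 ✓
b·c²: 7368301/6188613·9/4 + (-2725125/16502968)·361201/38025 + (-12822745/16502968)·1 = 1/3 ✓
b·Ac: (-2725125/16502968)·11/5 + (-12822745/16502968)·(-133/195) = 1/6 ✓
b·c³: 7368301/6188613·27/8 + (-2725125/16502968)·217081801/7414875 + (-12822745/16502968)·1 = -3075957655/1930847256 ≠ 1/4 ⇒ order 3.
b·(c∘Ac): (-2725125/16502968)·6611/975 + (-12822745/16502968)·(-133/195) = -14597963/24754452 ≠ 1/8
b·Ac²: (-2725125/16502968)·33/10 + (-12822745/16502968)·(-224311/38025) = 77979300181/19308472560 ≠ 1/12
b·A²c: (-12822745/16502968)·(-11/5) = 28210039/16502968 ≠ 1/24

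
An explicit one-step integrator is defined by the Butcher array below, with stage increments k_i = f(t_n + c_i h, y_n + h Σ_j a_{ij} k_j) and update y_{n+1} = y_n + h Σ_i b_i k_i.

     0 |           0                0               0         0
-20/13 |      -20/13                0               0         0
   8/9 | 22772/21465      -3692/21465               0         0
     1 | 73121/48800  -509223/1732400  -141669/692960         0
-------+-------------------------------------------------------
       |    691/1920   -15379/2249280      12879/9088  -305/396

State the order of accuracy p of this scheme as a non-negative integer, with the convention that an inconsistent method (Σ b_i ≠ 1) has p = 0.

4

b = (691/1920, -15379/2249280, 12879/9088, -305/396)
c = (0, -20/13, 8/9, 1)
Ac = (0, 0, 1136/4293, 33/122)
Σ b_i: 691/1920·1 + (-15379/2249280)·1 + 12879/9088·1 + (-305/396)·1 = 1 ✓
b·c: (-15379/2249280)·(-20/13) + 12879/9088·8/9 + (-305/396)·1 = 1/2 ✓
b·c²: (-15379/2249280)·400/169 + 12879/9088·64/81 + (-305/396)·1 = 1/3 ✓
b·Ac: 12879/9088·1136/4293 + (-305/396)·33/122 = 1/6 ✓
b·c³: (-15379/2249280)·(-8000/2197) + 12879/9088·512/729 + (-305/396)·1 = 1/4 ✓
b·(c∘Ac): 12879/9088·9088/38637 + (-305/396)·33/122 = 1/8 ✓
b·Ac²: 12879/9088·(-22720/55809) + (-305/396)·(-3399/3965) = 1/12 ✓
b·A²c: (-305/396)·(-33/610) = 1/24 ✓; 4 stages ⇒ order 4.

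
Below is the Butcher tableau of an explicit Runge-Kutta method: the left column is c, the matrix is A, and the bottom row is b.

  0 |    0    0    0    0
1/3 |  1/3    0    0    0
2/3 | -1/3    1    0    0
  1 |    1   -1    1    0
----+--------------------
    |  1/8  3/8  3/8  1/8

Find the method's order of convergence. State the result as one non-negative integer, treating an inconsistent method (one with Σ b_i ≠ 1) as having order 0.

4

b = (1/8, 3/8, 3/8, 1/8)
c = (0, 1/3, 2/3, 1)
Ac = (0, 0, 1/3, 1/3)
Σ b_i: 1/8·1 + 3/8·1 + 3/8·1 + 1/8·1 = 1 ✓
b·c: 3/8·1/3 + 3/8·2/3 + 1/8·1 = 1/2 ✓
b·c²: 3/8·1/9 + 3/8·4/9 + 1/8·1 = 1/3 ✓
b·Ac: 3/8·1/3 + 1/8·1/3 = 1/6 ✓
b·c³: 3/8·1/27 + 3/8·8/27 + 1/8·1 = 1/4 ✓
b·(c∘Ac): 3/8·2/9 + 1/8·1/3 = 1/8 ✓
b·Ac²: 3/8·1/9 + 1/8·1/3 = 1/12 ✓
b·A²c: 1/8·1/3 = 1/24 ✓; 4 stages ⇒ order 4.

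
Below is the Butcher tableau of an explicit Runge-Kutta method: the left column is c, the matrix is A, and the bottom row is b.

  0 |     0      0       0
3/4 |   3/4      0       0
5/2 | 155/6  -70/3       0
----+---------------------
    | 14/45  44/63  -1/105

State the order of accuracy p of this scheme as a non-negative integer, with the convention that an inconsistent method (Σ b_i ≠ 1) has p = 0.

b = (14/45, 44/63, -1/105)
c = (0, 3/4, 5/2)
Ac = (0, 0, -35/2)
Σ b_i: 14/45·1 + 44/63·1 + (-1/105)·1 = 1 ✓
b·c: 44/63·3/4 + (-1/105)·5/2 = 1/2 ✓
b·c²: 44/63·9/16 + (-1/105)·25/4 = 1/3 ✓
b·Ac: (-1/105)·(-35/2) = 1/6 ✓; 3 stages ⇒ order 3.

3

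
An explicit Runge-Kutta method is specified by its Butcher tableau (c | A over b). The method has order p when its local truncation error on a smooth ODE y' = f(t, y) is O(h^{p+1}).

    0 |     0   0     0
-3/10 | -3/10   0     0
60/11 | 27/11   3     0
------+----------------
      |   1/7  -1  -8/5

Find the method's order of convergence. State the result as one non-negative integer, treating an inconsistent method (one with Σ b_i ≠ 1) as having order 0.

b = (1/7, -1, -8/5)
c = (0, -3/10, 60/11)
Ac = (0, 0, -9/10)
Σ b_i: 1/7·1 + (-1)·1 + (-8/5)·1 = -86/35 ≠ 1 ⇒ order 0.

0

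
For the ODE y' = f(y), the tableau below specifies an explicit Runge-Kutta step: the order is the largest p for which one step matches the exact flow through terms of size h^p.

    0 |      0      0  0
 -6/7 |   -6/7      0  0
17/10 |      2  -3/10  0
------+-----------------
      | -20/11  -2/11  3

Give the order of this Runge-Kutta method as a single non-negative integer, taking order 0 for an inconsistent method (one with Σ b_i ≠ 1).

1

b = (-20/11, -2/11, 3)
c = (0, -6/7, 17/10)
Ac = (0, 0, 9/35)
Σ b_i: (-20/11)·1 + (-2/11)·1 + 3·1 = 1 ✓
b·c: (-2/11)·(-6/7) + 3·17/10 = 4047/770 ≠ 1/2 ⇒ order 1.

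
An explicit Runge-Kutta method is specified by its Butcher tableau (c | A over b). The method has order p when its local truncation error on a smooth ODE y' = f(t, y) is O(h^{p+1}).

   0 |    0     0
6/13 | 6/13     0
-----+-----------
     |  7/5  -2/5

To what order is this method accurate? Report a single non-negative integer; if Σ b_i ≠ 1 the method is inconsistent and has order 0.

1

b = (7/5, -2/5)
c = (0, 6/13)
Σ b_i: 7/5·1 + (-2/5)·1 = 1 ✓
b·c: (-2/5)·6/13 = -12/65 ≠ 1/2 ⇒ order 1.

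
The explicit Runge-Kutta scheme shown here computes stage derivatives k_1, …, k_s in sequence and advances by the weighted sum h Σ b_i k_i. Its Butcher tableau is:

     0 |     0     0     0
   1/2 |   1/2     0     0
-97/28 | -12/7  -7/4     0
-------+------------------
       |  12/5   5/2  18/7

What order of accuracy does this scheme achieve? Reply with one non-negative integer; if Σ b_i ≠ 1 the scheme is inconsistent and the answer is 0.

0

b = (12/5, 5/2, 18/7)
c = (0, 1/2, -97/28)
Ac = (0, 0, -7/8)
Σ b_i: 12/5·1 + 5/2·1 + 18/7·1 = 523/70 ≠ 1 ⇒ order 0.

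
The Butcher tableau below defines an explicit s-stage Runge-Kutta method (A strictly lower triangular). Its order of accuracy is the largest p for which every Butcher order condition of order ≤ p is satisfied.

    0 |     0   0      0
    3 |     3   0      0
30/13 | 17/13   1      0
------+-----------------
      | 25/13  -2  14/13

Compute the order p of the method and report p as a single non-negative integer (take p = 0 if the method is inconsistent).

1

b = (25/13, -2, 14/13)
c = (0, 3, 30/13)
Ac = (0, 0, 3)
Σ b_i: 25/13·1 + (-2)·1 + 14/13·1 = 1 ✓
b·c: (-2)·3 + 14/13·30/13 = -594/169 ≠ 1/2 ⇒ order 1.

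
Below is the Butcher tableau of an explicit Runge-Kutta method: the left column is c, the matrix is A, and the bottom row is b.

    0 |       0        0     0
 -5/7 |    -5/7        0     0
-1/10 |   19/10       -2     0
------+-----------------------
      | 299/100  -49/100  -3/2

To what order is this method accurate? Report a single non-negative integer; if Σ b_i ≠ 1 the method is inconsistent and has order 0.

2

b = (299/100, -49/100, -3/2)
c = (0, -5/7, -1/10)
Ac = (0, 0, 10/7)
Σ b_i: 299/100·1 + (-49/100)·1 + (-3/2)·1 = 1 ✓
b·c: (-49/100)·(-5/7) + (-3/2)·(-1/10) = 1/2 ✓
b·c²: (-49/100)·25/49 + (-3/2)·1/100 = -53/200 ≠ 1/3 ⇒ order 2.
b·Ac: (-3/2)·10/7 = -15/7 ≠ 1/6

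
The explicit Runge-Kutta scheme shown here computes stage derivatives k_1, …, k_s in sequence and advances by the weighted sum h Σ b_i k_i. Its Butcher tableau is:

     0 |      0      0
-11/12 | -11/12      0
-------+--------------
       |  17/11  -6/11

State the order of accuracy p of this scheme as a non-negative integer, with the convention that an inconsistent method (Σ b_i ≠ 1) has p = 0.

b = (17/11, -6/11)
c = (0, -11/12)
Σ b_i: 17/11·1 + (-6/11)·1 = 1 ✓
b·c: (-6/11)·(-11/12) = 1/2 ✓; 2 stages ⇒ order 2.

2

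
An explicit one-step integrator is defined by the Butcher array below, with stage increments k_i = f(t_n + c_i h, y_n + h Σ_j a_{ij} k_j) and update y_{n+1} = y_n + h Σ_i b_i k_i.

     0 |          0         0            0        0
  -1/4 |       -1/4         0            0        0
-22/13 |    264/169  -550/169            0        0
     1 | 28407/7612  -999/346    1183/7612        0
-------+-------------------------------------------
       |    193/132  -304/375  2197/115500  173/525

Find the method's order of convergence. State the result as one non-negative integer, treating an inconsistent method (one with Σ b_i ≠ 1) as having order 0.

4

b = (193/132, -304/375, 2197/115500, 173/525)
c = (0, -1/4, -22/13, 1)
Ac = (0, 0, 275/338, 635/1384)
Σ b_i: 193/132·1 + (-304/375)·1 + 2197/115500·1 + 173/525·1 = 1 ✓
b·c: (-304/375)·(-1/4) + 2197/115500·(-22/13) + 173/525·1 = 1/2 ✓
b·c²: (-304/375)·1/16 + 2197/115500·484/169 + 173/525·1 = 1/3 ✓
b·Ac: 2197/115500·275/338 + 173/525·635/1384 = 1/6 ✓
b·c³: (-304/375)·(-1/64) + 2197/115500·(-10648/2197) + 173/525·1 = 1/4 ✓
b·(c∘Ac): 2197/115500·(-3025/2197) + 173/525·635/1384 = 1/8 ✓
b·Ac²: 2197/115500·(-275/1352) + 173/525·1465/5536 = 1/12 ✓
b·A²c: 173/525·175/1384 = 1/24 ✓; 4 stages ⇒ order 4.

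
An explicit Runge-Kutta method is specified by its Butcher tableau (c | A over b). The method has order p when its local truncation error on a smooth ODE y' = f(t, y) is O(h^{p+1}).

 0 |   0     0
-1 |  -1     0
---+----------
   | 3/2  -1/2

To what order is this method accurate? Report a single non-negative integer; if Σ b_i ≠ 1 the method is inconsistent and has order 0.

b = (3/2, -1/2)
c = (0, -1)
Σ b_i: 3/2·1 + (-1/2)·1 = 1 ✓
b·c: (-1/2)·(-1) = 1/2 ✓; 2 stages ⇒ order 2.

2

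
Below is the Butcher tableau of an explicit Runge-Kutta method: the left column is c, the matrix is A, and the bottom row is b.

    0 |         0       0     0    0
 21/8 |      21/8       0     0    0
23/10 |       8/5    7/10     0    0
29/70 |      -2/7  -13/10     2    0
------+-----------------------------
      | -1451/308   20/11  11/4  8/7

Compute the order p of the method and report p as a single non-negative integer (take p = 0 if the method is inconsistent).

1

b = (-1451/308, 20/11, 11/4, 8/7)
c = (0, 21/8, 23/10, 29/70)
Ac = (0, 0, 147/80, 19/16)
Σ b_i: (-1451/308)·1 + 20/11·1 + 11/4·1 + 8/7·1 = 1 ✓
b·c: 20/11·21/8 + 11/4·23/10 + 8/7·29/70 = 49895/4312 ≠ 1/2 ⇒ order 1.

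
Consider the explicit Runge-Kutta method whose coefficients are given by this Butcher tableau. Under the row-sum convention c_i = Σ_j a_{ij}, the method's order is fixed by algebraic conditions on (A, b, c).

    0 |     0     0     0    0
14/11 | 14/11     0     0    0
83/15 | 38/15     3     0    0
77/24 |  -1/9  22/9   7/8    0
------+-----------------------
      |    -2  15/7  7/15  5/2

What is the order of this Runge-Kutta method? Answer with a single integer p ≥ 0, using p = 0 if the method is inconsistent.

0

b = (-2, 15/7, 7/15, 5/2)
c = (0, 14/11, 83/15, 77/24)
Ac = (0, 0, 42/11, 2863/360)
Σ b_i: (-2)·1 + 15/7·1 + 7/15·1 + 5/2·1 = 653/210 ≠ 1 ⇒ order 0.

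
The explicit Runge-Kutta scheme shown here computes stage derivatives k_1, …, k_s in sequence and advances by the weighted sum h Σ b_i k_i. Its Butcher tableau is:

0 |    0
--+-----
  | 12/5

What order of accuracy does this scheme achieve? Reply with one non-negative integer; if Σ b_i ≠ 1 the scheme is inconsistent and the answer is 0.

b = (12/5)
c = (0)
Σ b_i: 12/5·1 = 12/5 ≠ 1 ⇒ order 0.

0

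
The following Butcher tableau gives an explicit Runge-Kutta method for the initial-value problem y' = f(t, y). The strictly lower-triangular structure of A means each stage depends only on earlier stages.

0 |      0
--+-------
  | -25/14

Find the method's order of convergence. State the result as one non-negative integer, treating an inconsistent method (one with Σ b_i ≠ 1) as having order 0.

b = (-25/14)
c = (0)
Σ b_i: (-25/14)·1 = -25/14 ≠ 1 ⇒ order 0.

0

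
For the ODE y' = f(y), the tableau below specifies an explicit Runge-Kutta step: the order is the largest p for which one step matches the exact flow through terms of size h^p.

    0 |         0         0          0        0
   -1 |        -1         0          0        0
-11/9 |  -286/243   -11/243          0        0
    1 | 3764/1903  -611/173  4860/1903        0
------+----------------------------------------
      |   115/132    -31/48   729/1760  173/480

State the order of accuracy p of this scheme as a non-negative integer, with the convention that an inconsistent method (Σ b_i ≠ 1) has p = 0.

4

b = (115/132, -31/48, 729/1760, 173/480)
c = (0, -1, -11/9, 1)
Ac = (0, 0, 11/243, 71/173)
Σ b_i: 115/132·1 + (-31/48)·1 + 729/1760·1 + 173/480·1 = 1 ✓
b·c: (-31/48)·(-1) + 729/1760·(-11/9) + 173/480·1 = 1/2 ✓
b·c²: (-31/48)·1 + 729/1760·121/81 + 173/480·1 = 1/3 ✓
b·Ac: 729/1760·11/243 + 173/480·71/173 = 1/6 ✓
b·c³: (-31/48)·(-1) + 729/1760·(-1331/729) + 173/480·1 = 1/4 ✓
b·(c∘Ac): 729/1760·(-121/2187) + 173/480·71/173 = 1/8 ✓
b·Ac²: 729/1760·(-11/243) + 173/480·49/173 = 1/12 ✓
b·A²c: 173/480·20/173 = 1/24 ✓; 4 stages ⇒ order 4.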